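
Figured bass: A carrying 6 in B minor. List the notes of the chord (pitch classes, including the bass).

A, C#, F#

The written figures 6 are shorthand for 6/3: the 3 is implied.
A third above A in this key is C#.
A sixth above A in this key is F#.
Together with the bass A, this spells F# minor in first inversion.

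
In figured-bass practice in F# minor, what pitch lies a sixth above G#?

Counting 5 letter steps above G# lands on E; in F# minor, that letter is E.

E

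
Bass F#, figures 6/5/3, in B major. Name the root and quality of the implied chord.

D# minor seventh

The figures 6/5/3 indicate a seventh chord in first inversion.
In first inversion the root lies a sixth above the bass: a sixth above F# in B major is D#.
The chord tones are F#, A#, C#, D#, giving D# minor seventh.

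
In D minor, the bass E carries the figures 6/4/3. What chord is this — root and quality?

A minor seventh

The figures 6/4/3 indicate a seventh chord in second inversion.
In second inversion the root lies a fourth above the bass: a fourth above E in D minor is A.
The chord tones are E, G, A, C, giving A minor seventh.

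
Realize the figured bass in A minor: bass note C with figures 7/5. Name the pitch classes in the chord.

The written figures 7/5 are shorthand for 7/5/3: the 3 is implied.
A third above C in this key is E.
A fifth above C in this key is G.
A seventh above C in this key is B.
Together with the bass C, this spells C major seventh in root position.

C, E, G, B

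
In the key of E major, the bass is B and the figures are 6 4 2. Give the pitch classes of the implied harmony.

B, C#, E, G#

A second above B in this key is C#.
A fourth above B in this key is E.
A sixth above B in this key is G#.
Together with the bass B, this spells C# minor seventh in third inversion.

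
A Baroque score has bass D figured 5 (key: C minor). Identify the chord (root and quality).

D diminished

The figures 5 indicate a triad in root position.
In root position the bass is the root, so the root is D.
The chord tones are D, F, Ab, giving D diminished.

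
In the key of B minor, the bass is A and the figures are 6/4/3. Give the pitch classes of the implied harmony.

A, C#, D, F#

A third above A in this key is C#.
A fourth above A in this key is D.
A sixth above A in this key is F#.
Together with the bass A, this spells D major seventh in second inversion.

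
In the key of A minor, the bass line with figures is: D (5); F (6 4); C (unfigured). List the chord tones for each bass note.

D, F, A | F, B, D | C, E, G

D (5/3): D, F, A.
F (6/4): F, B, D.
C (5/3): C, E, G.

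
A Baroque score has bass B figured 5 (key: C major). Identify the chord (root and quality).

B diminished

The figures 5 indicate a triad in root position.
In root position the bass is the root, so the root is B.
The chord tones are B, D, F, giving B diminished.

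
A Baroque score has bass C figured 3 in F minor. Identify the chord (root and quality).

The figures 3 indicate a triad in root position.
In root position the bass is the root, so the root is C.
The chord tones are C, Eb, G, giving C minor.

C minor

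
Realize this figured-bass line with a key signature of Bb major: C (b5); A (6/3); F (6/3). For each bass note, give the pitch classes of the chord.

C, Eb, Gb | A, C, F | F, A, D

C (b5/3): C, Eb, Gb.
A (6/3): A, C, F.
F (6/3): F, A, D.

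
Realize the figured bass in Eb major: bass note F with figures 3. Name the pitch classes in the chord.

F, Ab, C

The written figures 3 are shorthand for 5/3: the 5 is implied.
A third above F in this key is Ab.
A fifth above F in this key is C.
Together with the bass F, this spells F minor in root position.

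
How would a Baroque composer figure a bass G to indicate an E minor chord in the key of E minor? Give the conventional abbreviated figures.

6

G is the third of E minor, so the chord is in first inversion.
A triad in first inversion is figured 6/3, conventionally abbreviated 6.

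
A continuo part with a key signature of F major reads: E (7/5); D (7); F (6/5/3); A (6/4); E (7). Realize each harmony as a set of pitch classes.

E, G, Bb, D | D, F, A, C | F, A, C, D | A, D, F | E, G, Bb, D

E (7/5/3): E, G, Bb, D.
D (7/5/3): D, F, A, C.
F (6/5/3): F, A, C, D.
A (6/4): A, D, F.
E (7/5/3): E, G, Bb, D.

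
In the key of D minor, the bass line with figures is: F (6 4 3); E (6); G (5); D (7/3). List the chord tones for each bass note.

F (6/4/3): F, A, Bb, D.
E (6/3): E, G, C.
G (5/3): G, Bb, D.
D (7/5/3): D, F, A, C.

F, A, Bb, D | E, G, C | G, Bb, D | D, F, A, C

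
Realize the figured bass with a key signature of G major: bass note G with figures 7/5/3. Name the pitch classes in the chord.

A third above G in this key is B.
A fifth above G in this key is D.
A seventh above G in this key is F#.
Together with the bass G, this spells G major seventh in root position.

G, B, D, F#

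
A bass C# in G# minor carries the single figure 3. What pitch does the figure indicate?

E

Counting 2 letter steps above C# lands on E; in G# minor, that letter is E.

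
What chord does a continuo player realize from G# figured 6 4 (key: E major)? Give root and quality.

The figures 6 4 indicate a triad in second inversion.
In second inversion the root lies a fourth above the bass: a fourth above G# in E major is C#.
The chord tones are G#, C#, E, giving C# minor.

C# minor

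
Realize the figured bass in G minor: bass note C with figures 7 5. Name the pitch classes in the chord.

C, Eb, G, Bb

The written figures 7 5 are shorthand for 7/5/3: the 3 is implied.
A third above C in this key is Eb.
A fifth above C in this key is G.
A seventh above C in this key is Bb.
Together with the bass C, this spells C minor seventh in root position.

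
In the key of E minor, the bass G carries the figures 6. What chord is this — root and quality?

The figures 6 indicate a triad in first inversion.
In first inversion the root lies a sixth above the bass: a sixth above G in E minor is E.
The chord tones are G, B, E, giving E minor.

E minor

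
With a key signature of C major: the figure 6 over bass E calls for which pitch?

Counting 5 letter steps above E lands on C; in C major, that letter is C.

C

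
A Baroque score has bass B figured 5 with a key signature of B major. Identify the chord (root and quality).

B major

The figures 5 indicate a triad in root position.
In root position the bass is the root, so the root is B.
The chord tones are B, D#, F#, giving B major.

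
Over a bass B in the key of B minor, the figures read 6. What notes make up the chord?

B, D, G

The written figures 6 are shorthand for 6/3: the 3 is implied.
A third above B in this key is D.
A sixth above B in this key is G.
Together with the bass B, this spells G major in first inversion.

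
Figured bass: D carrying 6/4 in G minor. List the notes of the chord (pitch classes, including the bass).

A fourth above D in this key is G.
A sixth above D in this key is Bb.
Together with the bass D, this spells G minor in second inversion.

D, G, Bb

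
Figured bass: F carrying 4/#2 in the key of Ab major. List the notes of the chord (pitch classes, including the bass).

F, G#, Bb, Db

The written figures 4/#2 are shorthand for 6/4/2: the 6 is implied.
A second above F in this key is G, raised to G# by the sharp.
A fourth above F in this key is Bb.
A sixth above F in this key is Db.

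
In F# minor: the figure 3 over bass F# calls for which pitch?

Counting 2 letter steps above F# lands on A; in F# minor, that letter is A.

A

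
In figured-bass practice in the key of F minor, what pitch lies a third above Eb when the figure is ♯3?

Counting 2 letter steps above Eb lands on G; in F minor, that letter is G.
The #3 figure raises it a semitone, giving G#.

G#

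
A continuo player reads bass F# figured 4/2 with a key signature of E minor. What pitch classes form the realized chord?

The written figures 4/2 are shorthand for 6/4/2: the 6 is implied.
A second above F# in this key is G.
A fourth above F# in this key is B.
A sixth above F# in this key is D.
Together with the bass F#, this spells G major seventh in third inversion.

F#, G, B, D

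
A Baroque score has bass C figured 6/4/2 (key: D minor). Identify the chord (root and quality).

D minor seventh

The figures 6/4/2 indicate a seventh chord in third inversion.
In third inversion the root lies a second above the bass: a second above C in D minor is D.
The chord tones are C, D, F, A, giving D minor seventh.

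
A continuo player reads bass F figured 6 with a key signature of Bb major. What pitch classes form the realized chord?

The written figures 6 are shorthand for 6/3: the 3 is implied.
A third above F in this key is A.
A sixth above F in this key is D.
Together with the bass F, this spells D minor in first inversion.

F, A, D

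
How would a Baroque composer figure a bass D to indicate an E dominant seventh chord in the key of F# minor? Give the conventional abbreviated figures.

4/2

D is the seventh of E dominant seventh, so the chord is in third inversion.
A seventh chord in third inversion is figured 6/4/2, conventionally abbreviated 4/2.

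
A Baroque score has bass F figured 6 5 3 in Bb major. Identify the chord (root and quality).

D minor seventh

The figures 6 5 3 indicate a seventh chord in first inversion.
In first inversion the root lies a sixth above the bass: a sixth above F in Bb major is D.
The chord tones are F, A, C, D, giving D minor seventh.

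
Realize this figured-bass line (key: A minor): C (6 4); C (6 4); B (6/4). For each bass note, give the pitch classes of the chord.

C, F, A | C, F, A | B, E, G

C (6/4): C, F, A.
C (6/4): C, F, A.
B (6/4): B, E, G.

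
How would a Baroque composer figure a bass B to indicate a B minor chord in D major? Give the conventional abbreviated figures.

no figures

B is the root of B minor, so the chord is in root position.
A triad in root position is figured 5/3, conventionally abbreviated (no figures — root-position triad).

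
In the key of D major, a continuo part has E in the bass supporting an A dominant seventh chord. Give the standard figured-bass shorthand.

4/3

E is the fifth of A dominant seventh, so the chord is in second inversion.
A seventh chord in second inversion is figured 6/4/3, conventionally abbreviated 4/3.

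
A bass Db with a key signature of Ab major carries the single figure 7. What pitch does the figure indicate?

C

Counting 6 letter steps above Db lands on C; in Ab major, that letter is C.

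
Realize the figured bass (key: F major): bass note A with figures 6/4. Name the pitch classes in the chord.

A, D, F

A fourth above A in this key is D.
A sixth above A in this key is F.
Together with the bass A, this spells D minor in second inversion.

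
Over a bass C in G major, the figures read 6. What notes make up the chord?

C, E, A

The written figures 6 are shorthand for 6/3: the 3 is implied.
A third above C in this key is E.
A sixth above C in this key is A.
Together with the bass C, this spells A minor in first inversion.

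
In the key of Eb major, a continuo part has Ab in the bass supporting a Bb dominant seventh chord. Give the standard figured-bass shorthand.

4/2

Ab is the seventh of Bb dominant seventh, so the chord is in third inversion.
A seventh chord in third inversion is figured 6/4/2, conventionally abbreviated 4/2.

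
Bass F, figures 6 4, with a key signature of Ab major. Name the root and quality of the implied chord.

The figures 6 4 indicate a triad in second inversion.
In second inversion the root lies a fourth above the bass: a fourth above F in Ab major is Bb.
The chord tones are F, Bb, Db, giving Bb minor.

Bb minor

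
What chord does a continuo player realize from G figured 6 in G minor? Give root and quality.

Eb major

The figures 6 indicate a triad in first inversion.
In first inversion the root lies a sixth above the bass: a sixth above G in G minor is Eb.
The chord tones are G, Bb, Eb, giving Eb major.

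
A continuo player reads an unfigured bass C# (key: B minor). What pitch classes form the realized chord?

An unfigured bass implies 5/3.
A third above C# in this key is E.
A fifth above C# in this key is G.
Together with the bass C#, this spells C# diminished in root position.

C#, E, G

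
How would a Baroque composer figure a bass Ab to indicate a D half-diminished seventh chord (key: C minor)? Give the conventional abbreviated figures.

4/3

Ab is the fifth of D half-diminished seventh, so the chord is in second inversion.
A seventh chord in second inversion is figured 6/4/3, conventionally abbreviated 4/3.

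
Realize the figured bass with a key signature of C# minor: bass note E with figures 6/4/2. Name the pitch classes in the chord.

E, F#, A, C#

A second above E in this key is F#.
A fourth above E in this key is A.
A sixth above E in this key is C#.
Together with the bass E, this spells F# minor seventh in third inversion.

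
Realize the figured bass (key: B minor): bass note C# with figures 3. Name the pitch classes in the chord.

The written figures 3 are shorthand for 5/3: the 5 is implied.
A third above C# in this key is E.
A fifth above C# in this key is G.
Together with the bass C#, this spells C# diminished in root position.

C#, E, G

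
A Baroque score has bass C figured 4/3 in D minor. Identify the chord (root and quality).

The figures 4/3 indicate a seventh chord in second inversion.
In second inversion the root lies a fourth above the bass: a fourth above C in D minor is F.
The chord tones are C, E, F, A, giving F major seventh.

F major seventh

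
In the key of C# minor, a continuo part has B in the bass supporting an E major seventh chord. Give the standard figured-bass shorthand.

4/3

B is the fifth of E major seventh, so the chord is in second inversion.
A seventh chord in second inversion is figured 6/4/3, conventionally abbreviated 4/3.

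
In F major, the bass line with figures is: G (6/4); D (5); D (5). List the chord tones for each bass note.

G, C, E | D, F, A | D, F, A

G (6/4): G, C, E.
D (5/3): D, F, A.
D (5/3): D, F, A.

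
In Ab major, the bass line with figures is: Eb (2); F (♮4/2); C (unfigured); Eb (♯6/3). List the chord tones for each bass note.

Eb (6/4/2): Eb, F, Ab, C.
F (6/♮4/2): F, G, B, Db.
C (5/3): C, Eb, G.
Eb (#6/3): Eb, G, C#.

Eb, F, Ab, C | F, G, B, Db | C, Eb, G | Eb, G, C#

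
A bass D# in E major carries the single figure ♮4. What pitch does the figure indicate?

Counting 3 letter steps above D# lands on G; in E major, that letter is G#.
The ♮4 figure makes it natural, giving G.

G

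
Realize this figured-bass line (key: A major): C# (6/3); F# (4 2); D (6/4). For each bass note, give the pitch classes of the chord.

C# (6/3): C#, E, A.
F# (6/4/2): F#, G#, B, D.
D (6/4): D, G#, B.

C#, E, A | F#, G#, B, D | D, G#, B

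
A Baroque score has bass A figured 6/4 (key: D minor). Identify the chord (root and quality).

D minor

The figures 6/4 indicate a triad in second inversion.
In second inversion the root lies a fourth above the bass: a fourth above A in D minor is D.
The chord tones are A, D, F, giving D minor.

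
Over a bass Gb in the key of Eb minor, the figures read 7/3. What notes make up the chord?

The written figures 7/3 are shorthand for 7/5/3: the 5 is implied.
A third above Gb in this key is Bb.
A fifth above Gb in this key is Db.
A seventh above Gb in this key is F.
Together with the bass Gb, this spells Gb major seventh in root position.

Gb, Bb, Db, F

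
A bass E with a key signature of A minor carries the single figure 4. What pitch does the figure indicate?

A

Counting 3 letter steps above E lands on A; in A minor, that letter is A.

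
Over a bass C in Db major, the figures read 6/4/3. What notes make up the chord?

C, Eb, F, Ab

A third above C in this key is Eb.
A fourth above C in this key is F.
A sixth above C in this key is Ab.
Together with the bass C, this spells F minor seventh in second inversion.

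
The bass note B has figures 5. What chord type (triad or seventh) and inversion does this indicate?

triad, root position

5 is shorthand for 5/3.
Intervals of 5/3 above the bass form a triad; the bass is the root, so this is root position.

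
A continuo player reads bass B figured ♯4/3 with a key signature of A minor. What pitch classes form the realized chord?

B, D, E#, G

The written figures ♯4/3 are shorthand for 6/4/3: the 6 is implied.
A third above B in this key is D.
A fourth above B in this key is E, raised to E# by the sharp.
A sixth above B in this key is G.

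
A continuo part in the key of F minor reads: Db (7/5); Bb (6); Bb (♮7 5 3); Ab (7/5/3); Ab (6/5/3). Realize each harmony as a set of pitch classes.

Db (7/5/3): Db, F, Ab, C.
Bb (6/3): Bb, Db, G.
Bb (♮7/5/3): Bb, Db, F, A.
Ab (7/5/3): Ab, C, Eb, G.
Ab (6/5/3): Ab, C, Eb, F.

Db, F, Ab, C | Bb, Db, G | Bb, Db, F, A | Ab, C, Eb, G | Ab, C, Eb, F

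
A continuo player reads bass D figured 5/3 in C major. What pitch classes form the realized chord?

D, F, A

A third above D in this key is F.
A fifth above D in this key is A.
Together with the bass D, this spells D minor in root position.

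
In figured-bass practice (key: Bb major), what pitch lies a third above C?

Eb

Counting 2 letter steps above C lands on E; in Bb major, that letter is Eb.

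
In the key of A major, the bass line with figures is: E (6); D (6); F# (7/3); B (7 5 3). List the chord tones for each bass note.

E, G#, C# | D, F#, B | F#, A, C#, E | B, D, F#, A

E (6/3): E, G#, C#.
D (6/3): D, F#, B.
F# (7/5/3): F#, A, C#, E.
B (7/5/3): B, D, F#, A.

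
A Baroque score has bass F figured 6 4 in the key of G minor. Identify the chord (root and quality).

The figures 6 4 indicate a triad in second inversion.
In second inversion the root lies a fourth above the bass: a fourth above F in G minor is Bb.
The chord tones are F, Bb, D, giving Bb major.

Bb major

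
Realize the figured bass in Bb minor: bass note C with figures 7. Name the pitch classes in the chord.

The written figures 7 are shorthand for 7/5/3: the 5/3 are implied.
A third above C in this key is Eb.
A fifth above C in this key is Gb.
A seventh above C in this key is Bb.
Together with the bass C, this spells C half-diminished seventh in root position.

C, Eb, Gb, Bb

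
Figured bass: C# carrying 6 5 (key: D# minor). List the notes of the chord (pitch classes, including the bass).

C#, E#, G#, A#

The written figures 6 5 are shorthand for 6/5/3: the 3 is implied.
A third above C# in this key is E#.
A fifth above C# in this key is G#.
A sixth above C# in this key is A#.
Together with the bass C#, this spells A# minor seventh in first inversion.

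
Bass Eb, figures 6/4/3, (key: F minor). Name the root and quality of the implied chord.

The figures 6/4/3 indicate a seventh chord in second inversion.
In second inversion the root lies a fourth above the bass: a fourth above Eb in F minor is Ab.
The chord tones are Eb, G, Ab, C, giving Ab major seventh.

Ab major seventh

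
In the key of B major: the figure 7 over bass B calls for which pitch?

Counting 6 letter steps above B lands on A; in B major, that letter is A#.

A#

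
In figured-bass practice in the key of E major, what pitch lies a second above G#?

Counting 1 letter step above G# lands on A; in E major, that letter is A.

A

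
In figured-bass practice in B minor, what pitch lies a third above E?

Counting 2 letter steps above E lands on G; in B minor, that letter is G.

G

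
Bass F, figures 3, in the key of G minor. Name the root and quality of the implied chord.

The figures 3 indicate a triad in root position.
In root position the bass is the root, so the root is F.
The chord tones are F, A, C, giving F major.

F major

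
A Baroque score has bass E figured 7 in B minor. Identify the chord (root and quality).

The figures 7 indicate a seventh chord in root position.
In root position the bass is the root, so the root is E.
The chord tones are E, G, B, D, giving E minor seventh.

E minor seventh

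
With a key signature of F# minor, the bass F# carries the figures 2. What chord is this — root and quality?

The figures 2 indicate a seventh chord in third inversion.
In third inversion the root lies a second above the bass: a second above F# in F# minor is G#.
The chord tones are F#, G#, B, D, giving G# half-diminished seventh.

G# half-diminished seventh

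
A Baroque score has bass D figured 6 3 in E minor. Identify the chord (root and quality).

B minor

The figures 6 3 indicate a triad in first inversion.
In first inversion the root lies a sixth above the bass: a sixth above D in E minor is B.
The chord tones are D, F#, B, giving B minor.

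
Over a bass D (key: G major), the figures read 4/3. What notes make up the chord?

D, F#, G, B

The written figures 4/3 are shorthand for 6/4/3: the 6 is implied.
A third above D in this key is F#.
A fourth above D in this key is G.
A sixth above D in this key is B.
Together with the bass D, this spells G major seventh in second inversion.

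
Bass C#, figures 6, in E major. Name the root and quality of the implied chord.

The figures 6 indicate a triad in first inversion.
In first inversion the root lies a sixth above the bass: a sixth above C# in E major is A.
The chord tones are C#, E, A, giving A major.

A major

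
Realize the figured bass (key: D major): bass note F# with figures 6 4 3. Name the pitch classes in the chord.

F#, A, B, D

A third above F# in this key is A.
A fourth above F# in this key is B.
A sixth above F# in this key is D.
Together with the bass F#, this spells B minor seventh in second inversion.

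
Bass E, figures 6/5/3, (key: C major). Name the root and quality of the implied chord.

The figures 6/5/3 indicate a seventh chord in first inversion.
In first inversion the root lies a sixth above the bass: a sixth above E in C major is C.
The chord tones are E, G, B, C, giving C major seventh.

C major seventh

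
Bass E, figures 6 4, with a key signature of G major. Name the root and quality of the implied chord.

A minor

The figures 6 4 indicate a triad in second inversion.
In second inversion the root lies a fourth above the bass: a fourth above E in G major is A.
The chord tones are E, A, C, giving A minor.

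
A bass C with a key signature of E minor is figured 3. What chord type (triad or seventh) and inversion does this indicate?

triad, root position

3 is shorthand for 5/3.
Intervals of 5/3 above the bass form a triad; the bass is the root, so this is root position.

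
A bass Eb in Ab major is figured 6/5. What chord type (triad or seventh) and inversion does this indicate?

6/5 is shorthand for 6/5/3.
Intervals of 6/5/3 above the bass form a seventh chord; the bass is the third, so this is first inversion.

seventh chord, first inversion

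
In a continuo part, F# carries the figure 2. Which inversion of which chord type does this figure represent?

2 is shorthand for 6/4/2.
Intervals of 6/4/2 above the bass form a seventh chord; the bass is the seventh, so this is third inversion.

seventh chord, third inversion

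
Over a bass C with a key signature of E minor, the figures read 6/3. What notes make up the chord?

C, E, A

A third above C in this key is E.
A sixth above C in this key is A.
Together with the bass C, this spells A minor in first inversion.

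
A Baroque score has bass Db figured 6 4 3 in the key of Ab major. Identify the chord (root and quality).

The figures 6 4 3 indicate a seventh chord in second inversion.
In second inversion the root lies a fourth above the bass: a fourth above Db in Ab major is G.
The chord tones are Db, F, G, Bb, giving G half-diminished seventh.

G half-diminished seventh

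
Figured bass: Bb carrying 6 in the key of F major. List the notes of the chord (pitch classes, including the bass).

The written figures 6 are shorthand for 6/3: the 3 is implied.
A third above Bb in this key is D.
A sixth above Bb in this key is G.
Together with the bass Bb, this spells G minor in first inversion.

Bb, D, G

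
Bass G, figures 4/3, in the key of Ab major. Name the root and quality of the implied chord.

C minor seventh

The figures 4/3 indicate a seventh chord in second inversion.
In second inversion the root lies a fourth above the bass: a fourth above G in Ab major is C.
The chord tones are G, Bb, C, Eb, giving C minor seventh.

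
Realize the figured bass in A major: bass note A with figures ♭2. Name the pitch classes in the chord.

A, Bb, D, F#

The written figures ♭2 are shorthand for 6/4/2: the 6/4 are implied.
A second above A in this key is B, lowered to Bb by the flat.
A fourth above A in this key is D.
A sixth above A in this key is F#.
Together with the bass A, this spells Bb augmented major seventh in third inversion.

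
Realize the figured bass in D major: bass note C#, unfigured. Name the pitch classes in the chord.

An unfigured bass implies 5/3.
A third above C# in this key is E.
A fifth above C# in this key is G.
Together with the bass C#, this spells C# diminished in root position.

C#, E, G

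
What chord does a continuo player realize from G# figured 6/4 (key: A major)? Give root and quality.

The figures 6/4 indicate a triad in second inversion.
In second inversion the root lies a fourth above the bass: a fourth above G# in A major is C#.
The chord tones are G#, C#, E, giving C# minor.

C# minor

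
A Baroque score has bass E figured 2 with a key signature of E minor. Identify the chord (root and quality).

F# half-diminished seventh

The figures 2 indicate a seventh chord in third inversion.
In third inversion the root lies a second above the bass: a second above E in E minor is F#.
The chord tones are E, F#, A, C, giving F# half-diminished seventh.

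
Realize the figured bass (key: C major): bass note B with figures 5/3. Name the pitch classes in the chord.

A third above B in this key is D.
A fifth above B in this key is F.
Together with the bass B, this spells B diminished in root position.

B, D, F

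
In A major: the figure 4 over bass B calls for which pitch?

E

Counting 3 letter steps above B lands on E; in A major, that letter is E.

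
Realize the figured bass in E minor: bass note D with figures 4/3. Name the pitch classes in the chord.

The written figures 4/3 are shorthand for 6/4/3: the 6 is implied.
A third above D in this key is F#.
A fourth above D in this key is G.
A sixth above D in this key is B.
Together with the bass D, this spells G major seventh in second inversion.

D, F#, G, B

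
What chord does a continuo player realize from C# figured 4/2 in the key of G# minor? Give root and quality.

The figures 4/2 indicate a seventh chord in third inversion.
In third inversion the root lies a second above the bass: a second above C# in G# minor is D#.
The chord tones are C#, D#, F#, A#, giving D# minor seventh.

D# minor seventh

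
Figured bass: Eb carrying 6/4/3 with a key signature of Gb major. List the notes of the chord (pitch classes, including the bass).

Eb, Gb, Ab, Cb

A third above Eb in this key is Gb.
A fourth above Eb in this key is Ab.
A sixth above Eb in this key is Cb.
Together with the bass Eb, this spells Ab minor seventh in second inversion.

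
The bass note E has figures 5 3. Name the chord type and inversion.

Intervals of 5/3 above the bass form a triad; the bass is the root, so this is root position.

triad, root position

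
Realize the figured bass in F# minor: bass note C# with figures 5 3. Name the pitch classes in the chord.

C#, E, G#

A third above C# in this key is E.
A fifth above C# in this key is G#.
Together with the bass C#, this spells C# minor in root position.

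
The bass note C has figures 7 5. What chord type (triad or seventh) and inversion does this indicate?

seventh chord, root position

7 5 is shorthand for 7/5/3.
Intervals of 7/5/3 above the bass form a seventh chord; the bass is the root, so this is root position.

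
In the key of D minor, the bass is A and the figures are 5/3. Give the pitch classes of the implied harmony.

A third above A in this key is C.
A fifth above A in this key is E.
Together with the bass A, this spells A minor in root position.

A, C, E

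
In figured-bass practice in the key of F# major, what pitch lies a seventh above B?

A#

Counting 6 letter steps above B lands on A; in F# major, that letter is A#.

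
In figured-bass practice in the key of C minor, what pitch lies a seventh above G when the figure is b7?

Counting 6 letter steps above G lands on F; in C minor, that letter is F.
The b7 figure lowers it a semitone, giving Fb.

Fb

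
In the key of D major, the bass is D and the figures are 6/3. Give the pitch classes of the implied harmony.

A third above D in this key is F#.
A sixth above D in this key is B.
Together with the bass D, this spells B minor in first inversion.

D, F#, B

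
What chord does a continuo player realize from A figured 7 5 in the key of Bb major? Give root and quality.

A half-diminished seventh

The figures 7 5 indicate a seventh chord in root position.
In root position the bass is the root, so the root is A.
The chord tones are A, C, Eb, G, giving A half-diminished seventh.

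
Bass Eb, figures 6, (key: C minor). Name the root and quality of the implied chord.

The figures 6 indicate a triad in first inversion.
In first inversion the root lies a sixth above the bass: a sixth above Eb in C minor is C.
The chord tones are Eb, G, C, giving C minor.

C minor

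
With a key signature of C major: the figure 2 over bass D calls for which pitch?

E

Counting 1 letter step above D lands on E; in C major, that letter is E.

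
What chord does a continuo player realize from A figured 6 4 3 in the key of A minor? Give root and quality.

The figures 6 4 3 indicate a seventh chord in second inversion.
In second inversion the root lies a fourth above the bass: a fourth above A in A minor is D.
The chord tones are A, C, D, F, giving D minor seventh.

D minor seventh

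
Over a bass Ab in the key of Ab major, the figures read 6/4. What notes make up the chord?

A fourth above Ab in this key is Db.
A sixth above Ab in this key is F.
Together with the bass Ab, this spells Db major in second inversion.

Ab, Db, F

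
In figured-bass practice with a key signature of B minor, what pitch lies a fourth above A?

D

Counting 3 letter steps above A lands on D; in B minor, that letter is D.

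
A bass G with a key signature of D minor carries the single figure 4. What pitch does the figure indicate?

C

Counting 3 letter steps above G lands on C; in D minor, that letter is C.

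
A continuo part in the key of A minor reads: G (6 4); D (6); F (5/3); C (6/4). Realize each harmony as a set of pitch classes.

G, C, E | D, F, B | F, A, C | C, F, A

G (6/4): G, C, E.
D (6/3): D, F, B.
F (5/3): F, A, C.
C (6/4): C, F, A.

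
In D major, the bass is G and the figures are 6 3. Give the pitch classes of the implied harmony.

A third above G in this key is B.
A sixth above G in this key is E.
Together with the bass G, this spells E minor in first inversion.

G, B, E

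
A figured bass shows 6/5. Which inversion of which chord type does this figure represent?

6/5 is shorthand for 6/5/3.
Intervals of 6/5/3 above the bass form a seventh chord; the bass is the third, so this is first inversion.

seventh chord, first inversion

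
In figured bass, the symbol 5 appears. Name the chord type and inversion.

5 is shorthand for 5/3.
Intervals of 5/3 above the bass form a triad; the bass is the root, so this is root position.

triad, root position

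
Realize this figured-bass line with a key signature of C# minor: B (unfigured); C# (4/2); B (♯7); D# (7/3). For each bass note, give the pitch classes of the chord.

B, D#, F# | C#, D#, F#, A | B, D#, F#, A# | D#, F#, A, C#

B (5/3): B, D#, F#.
C# (6/4/2): C#, D#, F#, A.
B (#7/5/3): B, D#, F#, A#.
D# (7/5/3): D#, F#, A, C#.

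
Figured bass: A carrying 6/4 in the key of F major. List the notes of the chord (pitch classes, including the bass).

A fourth above A in this key is D.
A sixth above A in this key is F.
Together with the bass A, this spells D minor in second inversion.

A, D, F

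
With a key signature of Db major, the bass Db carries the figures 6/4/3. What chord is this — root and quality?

The figures 6/4/3 indicate a seventh chord in second inversion.
In second inversion the root lies a fourth above the bass: a fourth above Db in Db major is Gb.
The chord tones are Db, F, Gb, Bb, giving Gb major seventh.

Gb major seventh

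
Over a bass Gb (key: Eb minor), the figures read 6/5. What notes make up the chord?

Gb, Bb, Db, Eb

The written figures 6/5 are shorthand for 6/5/3: the 3 is implied.
A third above Gb in this key is Bb.
A fifth above Gb in this key is Db.
A sixth above Gb in this key is Eb.
Together with the bass Gb, this spells Eb minor seventh in first inversion.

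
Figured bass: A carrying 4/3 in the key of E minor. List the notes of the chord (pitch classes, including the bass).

A, C, D, F#

The written figures 4/3 are shorthand for 6/4/3: the 6 is implied.
A third above A in this key is C.
A fourth above A in this key is D.
A sixth above A in this key is F#.
Together with the bass A, this spells D dominant seventh in second inversion.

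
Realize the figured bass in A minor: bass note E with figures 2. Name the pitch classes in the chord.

E, F, A, C

The written figures 2 are shorthand for 6/4/2: the 6/4 are implied.
A second above E in this key is F.
A fourth above E in this key is A.
A sixth above E in this key is C.
Together with the bass E, this spells F major seventh in third inversion.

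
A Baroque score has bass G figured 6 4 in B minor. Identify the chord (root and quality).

C# diminished

The figures 6 4 indicate a triad in second inversion.
In second inversion the root lies a fourth above the bass: a fourth above G in B minor is C#.
The chord tones are G, C#, E, giving C# diminished.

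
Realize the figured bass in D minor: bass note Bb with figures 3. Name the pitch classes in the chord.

The written figures 3 are shorthand for 5/3: the 5 is implied.
A third above Bb in this key is D.
A fifth above Bb in this key is F.
Together with the bass Bb, this spells Bb major in root position.

Bb, D, F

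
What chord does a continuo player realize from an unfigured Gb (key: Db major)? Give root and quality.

Gb major

An unfigured bass indicates a triad in root position.
In root position the bass is the root, so the root is Gb.
The chord tones are Gb, Bb, Db, giving Gb major.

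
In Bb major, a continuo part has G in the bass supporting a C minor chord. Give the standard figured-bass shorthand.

G is the fifth of C minor, so the chord is in second inversion.
A triad in second inversion is figured 6/4, conventionally abbreviated 6/4.

6/4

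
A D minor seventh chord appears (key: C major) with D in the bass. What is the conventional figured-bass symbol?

D is the root of D minor seventh, so the chord is in root position.
A seventh chord in root position is figured 7/5/3, conventionally abbreviated 7.

7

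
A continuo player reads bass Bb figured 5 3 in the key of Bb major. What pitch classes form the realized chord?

A third above Bb in this key is D.
A fifth above Bb in this key is F.
Together with the bass Bb, this spells Bb major in root position.

Bb, D, F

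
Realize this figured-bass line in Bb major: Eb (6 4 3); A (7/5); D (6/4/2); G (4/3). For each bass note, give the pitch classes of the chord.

Eb (6/4/3): Eb, G, A, C.
A (7/5/3): A, C, Eb, G.
D (6/4/2): D, Eb, G, Bb.
G (6/4/3): G, Bb, C, Eb.

Eb, G, A, C | A, C, Eb, G | D, Eb, G, Bb | G, Bb, C, Eb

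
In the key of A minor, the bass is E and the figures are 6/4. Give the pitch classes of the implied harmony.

A fourth above E in this key is A.
A sixth above E in this key is C.
Together with the bass E, this spells A minor in second inversion.

E, A, C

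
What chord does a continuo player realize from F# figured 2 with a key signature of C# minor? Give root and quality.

G# minor seventh

The figures 2 indicate a seventh chord in third inversion.
In third inversion the root lies a second above the bass: a second above F# in C# minor is G#.
The chord tones are F#, G#, B, D#, giving G# minor seventh.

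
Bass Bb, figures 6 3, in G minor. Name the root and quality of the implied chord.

The figures 6 3 indicate a triad in first inversion.
In first inversion the root lies a sixth above the bass: a sixth above Bb in G minor is G.
The chord tones are Bb, D, G, giving G minor.

G minor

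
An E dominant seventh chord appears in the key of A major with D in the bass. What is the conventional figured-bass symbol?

4/2

D is the seventh of E dominant seventh, so the chord is in third inversion.
A seventh chord in third inversion is figured 6/4/2, conventionally abbreviated 4/2.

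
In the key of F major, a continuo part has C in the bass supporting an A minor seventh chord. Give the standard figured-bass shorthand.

C is the third of A minor seventh, so the chord is in first inversion.
A seventh chord in first inversion is figured 6/5/3, conventionally abbreviated 6/5.

6/5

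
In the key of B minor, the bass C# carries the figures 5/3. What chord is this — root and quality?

C# diminished

The figures 5/3 indicate a triad in root position.
In root position the bass is the root, so the root is C#.
The chord tones are C#, E, G, giving C# diminished.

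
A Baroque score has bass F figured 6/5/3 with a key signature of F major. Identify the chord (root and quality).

The figures 6/5/3 indicate a seventh chord in first inversion.
In first inversion the root lies a sixth above the bass: a sixth above F in F major is D.
The chord tones are F, A, C, D, giving D minor seventh.

D minor seventh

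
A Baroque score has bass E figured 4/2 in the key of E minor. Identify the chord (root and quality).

The figures 4/2 indicate a seventh chord in third inversion.
In third inversion the root lies a second above the bass: a second above E in E minor is F#.
The chord tones are E, F#, A, C, giving F# half-diminished seventh.

F# half-diminished seventh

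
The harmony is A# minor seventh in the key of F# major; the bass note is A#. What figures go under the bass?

A# is the root of A# minor seventh, so the chord is in root position.
A seventh chord in root position is figured 7/5/3, conventionally abbreviated 7.

7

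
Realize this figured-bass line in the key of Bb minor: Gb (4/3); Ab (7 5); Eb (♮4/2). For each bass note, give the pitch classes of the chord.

Gb, Bb, C, Eb | Ab, C, Eb, Gb | Eb, F, A, C

Gb (6/4/3): Gb, Bb, C, Eb.
Ab (7/5/3): Ab, C, Eb, Gb.
Eb (6/♮4/2): Eb, F, A, C.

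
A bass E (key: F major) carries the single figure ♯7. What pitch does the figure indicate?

D#

Counting 6 letter steps above E lands on D; in F major, that letter is D.
The #7 figure raises it a semitone, giving D#.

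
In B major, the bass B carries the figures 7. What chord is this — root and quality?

The figures 7 indicate a seventh chord in root position.
In root position the bass is the root, so the root is B.
The chord tones are B, D#, F#, A#, giving B major seventh.

B major seventh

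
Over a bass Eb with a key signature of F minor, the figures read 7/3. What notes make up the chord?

The written figures 7/3 are shorthand for 7/5/3: the 5 is implied.
A third above Eb in this key is G.
A fifth above Eb in this key is Bb.
A seventh above Eb in this key is Db.
Together with the bass Eb, this spells Eb dominant seventh in root position.

Eb, G, Bb, Db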